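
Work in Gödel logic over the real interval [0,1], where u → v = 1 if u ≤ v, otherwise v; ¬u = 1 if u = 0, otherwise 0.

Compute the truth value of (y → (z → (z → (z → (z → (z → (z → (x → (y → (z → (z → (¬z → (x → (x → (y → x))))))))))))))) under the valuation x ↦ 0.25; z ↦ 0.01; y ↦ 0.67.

¬z: Gödel ¬ of 0.01 = 0 (operand ≠ 0)
(y → x): 0.67 > 0.25, so result = 0.25
(x → (y → x)): 0.25 ≤ 0.25, so result = 1
(x → (x → (y → x))): 0.25 ≤ 1, so result = 1
(¬z → (x → (x → (y → x)))): 0 ≤ 1, so result = 1
(z → (¬z → (x → (x → (y → x))))): 0.01 ≤ 1, so result = 1
(z → (z → (¬z → (x → (x → (y → x)))))): 0.01 ≤ 1, so result = 1
(y → (z → (z → (¬z → (x → (x → (y → x))))))): 0.67 ≤ 1, so result = 1
(x → (y → (z → (z → (¬z → (x → (x → (y → x)))))))): 0.25 ≤ 1, so result = 1
(z → (x → (y → (z → (z → (¬z → (x → (x → (y → x))))))))): 0.01 ≤ 1, so result = 1
(z → (z → (x → (y → (z → (z → (¬z → (x → (x → (y → x)))))))))): 0.01 ≤ 1, so result = 1
(z → (z → (z → (x → (y → (z → (z → (¬z → (x → (x → (y → x))))))))))): 0.01 ≤ 1, so result = 1
(z → (z → (z → (z → (x → (y → (z → (z → (¬z → (x → (x → (y → x)))))))))))): 0.01 ≤ 1, so result = 1
(z → (z → (z → (z → (z → (x → (y → (z → (z → (¬z → (x → (x → (y → x))))))))))))): 0.01 ≤ 1, so result = 1
(z → (z → (z → (z → (z → (z → (x → (y → (z → (z → (¬z → (x → (x → (y → x)))))))))))))): 0.01 ≤ 1, so result = 1
(y → (z → (z → (z → (z → (z → (z → (x → (y → (z → (z → (¬z → (x → (x → (y → x))))))))))))))): 0.67 ≤ 1, so result = 1

1.00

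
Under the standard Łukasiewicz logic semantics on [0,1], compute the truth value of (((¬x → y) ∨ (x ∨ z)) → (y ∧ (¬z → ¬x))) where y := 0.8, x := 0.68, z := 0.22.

¬x: Łukasiewicz ¬ gives 1 − 0.68 = 0.32
(¬x → y): min(1, 1 − 0.32 + 0.8) = 1
(x ∨ z) = max(0.68, 0.22) = 0.68
((¬x → y) ∨ (x ∨ z)) = max(1, 0.68) = 1
¬z: Łukasiewicz ¬ gives 1 − 0.22 = 0.78
¬x: Łukasiewicz ¬ gives 1 − 0.68 = 0.32
(¬z → ¬x): min(1, 1 − 0.78 + 0.32) = 0.54
(y ∧ (¬z → ¬x)) = min(0.8, 0.54) = 0.54
(((¬x → y) ∨ (x ∨ z)) → (y ∧ (¬z → ¬x))): min(1, 1 − 1 + 0.54) = 0.54

0.54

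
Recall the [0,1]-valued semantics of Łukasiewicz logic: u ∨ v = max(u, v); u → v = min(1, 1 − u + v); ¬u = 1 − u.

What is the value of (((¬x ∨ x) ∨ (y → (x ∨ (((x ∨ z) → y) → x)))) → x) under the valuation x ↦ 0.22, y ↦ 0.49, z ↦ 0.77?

¬x: Łukasiewicz ¬ gives 1 − 0.22 = 0.78
(¬x ∨ x) = max(0.78, 0.22) = 0.78
(x ∨ z) = max(0.22, 0.77) = 0.77
((x ∨ z) → y): min(1, 1 − 0.77 + 0.49) = 0.72
(((x ∨ z) → y) → x): min(1, 1 − 0.72 + 0.22) = 0.5
(x ∨ (((x ∨ z) → y) → x)) = max(0.22, 0.5) = 0.5
(y → (x ∨ (((x ∨ z) → y) → x))): min(1, 1 − 0.49 + 0.5) = 1
((¬x ∨ x) ∨ (y → (x ∨ (((x ∨ z) → y) → x)))) = max(0.78, 1) = 1
(((¬x ∨ x) ∨ (y → (x ∨ (((x ∨ z) → y) → x)))) → x): min(1, 1 − 1 + 0.22) = 0.22

0.22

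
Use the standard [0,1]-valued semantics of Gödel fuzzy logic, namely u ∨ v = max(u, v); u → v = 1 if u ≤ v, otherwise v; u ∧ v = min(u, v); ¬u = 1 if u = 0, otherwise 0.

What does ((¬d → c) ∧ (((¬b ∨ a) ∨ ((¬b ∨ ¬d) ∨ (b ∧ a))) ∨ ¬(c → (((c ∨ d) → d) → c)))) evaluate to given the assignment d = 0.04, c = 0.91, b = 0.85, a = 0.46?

¬d: Gödel ¬ of 0.04 = 0 (operand ≠ 0)
(¬d → c): 0 ≤ 0.91, so result = 1
¬b: Gödel ¬ of 0.85 = 0 (operand ≠ 0)
(¬b ∨ a) = max(0, 0.46) = 0.46
¬b: Gödel ¬ of 0.85 = 0 (operand ≠ 0)
¬d: Gödel ¬ of 0.04 = 0 (operand ≠ 0)
(¬b ∨ ¬d) = max(0, 0) = 0
(b ∧ a) = min(0.85, 0.46) = 0.46
((¬b ∨ ¬d) ∨ (b ∧ a)) = max(0, 0.46) = 0.46
((¬b ∨ a) ∨ ((¬b ∨ ¬d) ∨ (b ∧ a))) = max(0.46, 0.46) = 0.46
(c ∨ d) = max(0.91, 0.04) = 0.91
((c ∨ d) → d): 0.91 > 0.04, so result = 0.04
(((c ∨ d) → d) → c): 0.04 ≤ 0.91, so result = 1
(c → (((c ∨ d) → d) → c)): 0.91 ≤ 1, so result = 1
¬(c → (((c ∨ d) → d) → c)): Gödel ¬ of 1 = 0 (operand ≠ 0)
(((¬b ∨ a) ∨ ((¬b ∨ ¬d) ∨ (b ∧ a))) ∨ ¬(c → (((c ∨ d) → d) → c))) = max(0.46, 0) = 0.46
((¬d → c) ∧ (((¬b ∨ a) ∨ ((¬b ∨ ¬d) ∨ (b ∧ a))) ∨ ¬(c → (((c ∨ d) → d) → c)))) = min(1, 0.46) = 0.46

0.46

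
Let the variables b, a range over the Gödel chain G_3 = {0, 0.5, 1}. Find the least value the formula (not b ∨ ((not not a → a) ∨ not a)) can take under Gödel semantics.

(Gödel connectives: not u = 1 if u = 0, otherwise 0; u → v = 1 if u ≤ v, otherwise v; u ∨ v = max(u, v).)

0.50

The minimum is attained at b = 0.5, a = 0.5:
  not b: Gödel ¬ of 0.5 = 0 (operand ≠ 0)
  not a: Gödel ¬ of 0.5 = 0 (operand ≠ 0)
  not not a: Gödel ¬ of 0 = 1 (operand is 0)
  (not not a → a): 1 > 0.5, so result = 0.5
  not a: Gödel ¬ of 0.5 = 0 (operand ≠ 0)
  ((not not a → a) ∨ not a) = max(0.5, 0) = 0.5
  (not b ∨ ((not not a → a) ∨ not a)) = max(0, 0.5) = 0.5
Checking all 9 assignments confirms none give a value below 0.50.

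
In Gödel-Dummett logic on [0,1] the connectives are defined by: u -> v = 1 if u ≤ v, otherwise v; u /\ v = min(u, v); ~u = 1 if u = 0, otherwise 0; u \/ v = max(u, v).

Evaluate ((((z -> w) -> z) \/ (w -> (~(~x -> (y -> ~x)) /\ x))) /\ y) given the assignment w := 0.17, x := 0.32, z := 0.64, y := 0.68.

(z -> w): 0.64 > 0.17, so result = 0.17
((z -> w) -> z): 0.17 ≤ 0.64, so result = 1
~x: Gödel ¬ of 0.32 = 0 (operand ≠ 0)
~x: Gödel ¬ of 0.32 = 0 (operand ≠ 0)
(y -> ~x): 0.68 > 0, so result = 0
(~x -> (y -> ~x)): 0 ≤ 0, so result = 1
~(~x -> (y -> ~x)): Gödel ¬ of 1 = 0 (operand ≠ 0)
(~(~x -> (y -> ~x)) /\ x) = min(0, 0.32) = 0
(w -> (~(~x -> (y -> ~x)) /\ x)): 0.17 > 0, so result = 0
(((z -> w) -> z) \/ (w -> (~(~x -> (y -> ~x)) /\ x))) = max(1, 0) = 1
((((z -> w) -> z) \/ (w -> (~(~x -> (y -> ~x)) /\ x))) /\ y) = min(1, 0.68) = 0.68

0.68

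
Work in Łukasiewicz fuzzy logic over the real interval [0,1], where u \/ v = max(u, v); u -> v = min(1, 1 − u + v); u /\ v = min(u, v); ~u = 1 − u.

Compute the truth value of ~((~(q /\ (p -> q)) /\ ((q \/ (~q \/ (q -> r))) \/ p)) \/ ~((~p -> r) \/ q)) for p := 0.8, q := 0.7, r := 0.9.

(p -> q): min(1, 1 − 0.8 + 0.7) = 0.9
(q /\ (p -> q)) = min(0.7, 0.9) = 0.7
~(q /\ (p -> q)): Łukasiewicz ¬ gives 1 − 0.7 = 0.3
~q: Łukasiewicz ¬ gives 1 − 0.7 = 0.3
(q -> r): min(1, 1 − 0.7 + 0.9) = 1
(~q \/ (q -> r)) = max(0.3, 1) = 1
(q \/ (~q \/ (q -> r))) = max(0.7, 1) = 1
((q \/ (~q \/ (q -> r))) \/ p) = max(1, 0.8) = 1
(~(q /\ (p -> q)) /\ ((q \/ (~q \/ (q -> r))) \/ p)) = min(0.3, 1) = 0.3
~p: Łukasiewicz ¬ gives 1 − 0.8 = 0.2
(~p -> r): min(1, 1 − 0.2 + 0.9) = 1
((~p -> r) \/ q) = max(1, 0.7) = 1
~((~p -> r) \/ q): Łukasiewicz ¬ gives 1 − 1 = 0
((~(q /\ (p -> q)) /\ ((q \/ (~q \/ (q -> r))) \/ p)) \/ ~((~p -> r) \/ q)) = max(0.3, 0) = 0.3
~((~(q /\ (p -> q)) /\ ((q \/ (~q \/ (q -> r))) \/ p)) \/ ~((~p -> r) \/ q)): Łukasiewicz ¬ gives 1 − 0.3 = 0.7

0.70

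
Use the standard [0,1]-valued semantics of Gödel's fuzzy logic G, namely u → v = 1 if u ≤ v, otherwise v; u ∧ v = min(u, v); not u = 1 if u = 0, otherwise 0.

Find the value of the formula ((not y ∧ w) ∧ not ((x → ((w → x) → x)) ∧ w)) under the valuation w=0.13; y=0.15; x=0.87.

0.00

not y: Gödel ¬ of 0.15 = 0 (operand ≠ 0)
(not y ∧ w) = min(0, 0.13) = 0
(w → x): 0.13 ≤ 0.87, so result = 1
((w → x) → x): 1 > 0.87, so result = 0.87
(x → ((w → x) → x)): 0.87 ≤ 0.87, so result = 1
((x → ((w → x) → x)) ∧ w) = min(1, 0.13) = 0.13
not ((x → ((w → x) → x)) ∧ w): Gödel ¬ of 0.13 = 0 (operand ≠ 0)
((not y ∧ w) ∧ not ((x → ((w → x) → x)) ∧ w)) = min(0, 0) = 0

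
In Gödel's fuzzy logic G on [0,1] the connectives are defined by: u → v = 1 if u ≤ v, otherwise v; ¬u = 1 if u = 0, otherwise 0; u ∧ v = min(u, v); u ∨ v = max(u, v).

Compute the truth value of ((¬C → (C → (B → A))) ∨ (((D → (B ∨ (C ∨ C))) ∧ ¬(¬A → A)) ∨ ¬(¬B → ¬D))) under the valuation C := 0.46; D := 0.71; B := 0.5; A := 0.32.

1.00

¬C: Gödel ¬ of 0.46 = 0 (operand ≠ 0)
(B → A): 0.5 > 0.32, so result = 0.32
(C → (B → A)): 0.46 > 0.32, so result = 0.32
(¬C → (C → (B → A))): 0 ≤ 0.32, so result = 1
(C ∨ C) = max(0.46, 0.46) = 0.46
(B ∨ (C ∨ C)) = max(0.5, 0.46) = 0.5
(D → (B ∨ (C ∨ C))): 0.71 > 0.5, so result = 0.5
¬A: Gödel ¬ of 0.32 = 0 (operand ≠ 0)
(¬A → A): 0 ≤ 0.32, so result = 1
¬(¬A → A): Gödel ¬ of 1 = 0 (operand ≠ 0)
((D → (B ∨ (C ∨ C))) ∧ ¬(¬A → A)) = min(0.5, 0) = 0
¬B: Gödel ¬ of 0.5 = 0 (operand ≠ 0)
¬D: Gödel ¬ of 0.71 = 0 (operand ≠ 0)
(¬B → ¬D): 0 ≤ 0, so result = 1
¬(¬B → ¬D): Gödel ¬ of 1 = 0 (operand ≠ 0)
(((D → (B ∨ (C ∨ C))) ∧ ¬(¬A → A)) ∨ ¬(¬B → ¬D)) = max(0, 0) = 0
((¬C → (C → (B → A))) ∨ (((D → (B ∨ (C ∨ C))) ∧ ¬(¬A → A)) ∨ ¬(¬B → ¬D))) = max(1, 0) = 1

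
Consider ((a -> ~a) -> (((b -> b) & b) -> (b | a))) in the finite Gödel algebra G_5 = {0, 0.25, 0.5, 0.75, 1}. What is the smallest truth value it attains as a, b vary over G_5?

Every assignment gives 1. For instance at a = 0, b = 0:
  ~a: Gödel ¬ of 0 = 1 (operand is 0)
  (a -> ~a): 0 ≤ 1, so result = 1
  (b -> b): 0 ≤ 0, so result = 1
  ((b -> b) & b) = min(1, 0) = 0
  (b | a) = max(0, 0) = 0
  (((b -> b) & b) -> (b | a)): 0 ≤ 0, so result = 1
  ((a -> ~a) -> (((b -> b) & b) -> (b | a))): 1 ≤ 1, so result = 1
All 25 assignments give value 1 — the formula is a G_5-tautology.

1.00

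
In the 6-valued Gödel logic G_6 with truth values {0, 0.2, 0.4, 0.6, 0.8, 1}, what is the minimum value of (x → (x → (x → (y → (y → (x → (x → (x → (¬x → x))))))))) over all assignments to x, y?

1.00

Every assignment gives 1. For instance at x = 0, y = 0:
  ¬x: Gödel ¬ of 0 = 1 (operand is 0)
  (¬x → x): 1 > 0, so result = 0
  (x → (¬x → x)): 0 ≤ 0, so result = 1
  (x → (x → (¬x → x))): 0 ≤ 1, so result = 1
  (x → (x → (x → (¬x → x)))): 0 ≤ 1, so result = 1
  (y → (x → (x → (x → (¬x → x))))): 0 ≤ 1, so result = 1
  (y → (y → (x → (x → (x → (¬x → x)))))): 0 ≤ 1, so result = 1
  (x → (y → (y → (x → (x → (x → (¬x → x))))))): 0 ≤ 1, so result = 1
  (x → (x → (y → (y → (x → (x → (x → (¬x → x)))))))): 0 ≤ 1, so result = 1
  (x → (x → (x → (y → (y → (x → (x → (x → (¬x → x))))))))): 0 ≤ 1, so result = 1
All 36 assignments give value 1 — the formula is a G_6-tautology.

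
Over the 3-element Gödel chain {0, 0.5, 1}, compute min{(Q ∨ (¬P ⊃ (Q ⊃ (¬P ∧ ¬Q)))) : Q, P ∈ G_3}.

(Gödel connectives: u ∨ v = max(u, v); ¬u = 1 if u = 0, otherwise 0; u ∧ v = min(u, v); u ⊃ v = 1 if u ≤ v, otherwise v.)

0.50

The minimum is attained at Q = 0.5, P = 0:
  ¬P: Gödel ¬ of 0 = 1 (operand is 0)
  ¬P: Gödel ¬ of 0 = 1 (operand is 0)
  ¬Q: Gödel ¬ of 0.5 = 0 (operand ≠ 0)
  (¬P ∧ ¬Q) = min(1, 0) = 0
  (Q ⊃ (¬P ∧ ¬Q)): 0.5 > 0, so result = 0
  (¬P ⊃ (Q ⊃ (¬P ∧ ¬Q))): 1 > 0, so result = 0
  (Q ∨ (¬P ⊃ (Q ⊃ (¬P ∧ ¬Q)))) = max(0.5, 0) = 0.5
Checking all 9 assignments confirms none give a value below 0.50.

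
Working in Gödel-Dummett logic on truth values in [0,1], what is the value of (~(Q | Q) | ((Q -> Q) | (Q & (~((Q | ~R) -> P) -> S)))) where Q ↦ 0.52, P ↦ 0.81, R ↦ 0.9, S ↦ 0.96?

(Q | Q) = max(0.52, 0.52) = 0.52
~(Q | Q): Gödel ¬ of 0.52 = 0 (operand ≠ 0)
(Q -> Q): 0.52 ≤ 0.52, so result = 1
~R: Gödel ¬ of 0.9 = 0 (operand ≠ 0)
(Q | ~R) = max(0.52, 0) = 0.52
((Q | ~R) -> P): 0.52 ≤ 0.81, so result = 1
~((Q | ~R) -> P): Gödel ¬ of 1 = 0 (operand ≠ 0)
(~((Q | ~R) -> P) -> S): 0 ≤ 0.96, so result = 1
(Q & (~((Q | ~R) -> P) -> S)) = min(0.52, 1) = 0.52
((Q -> Q) | (Q & (~((Q | ~R) -> P) -> S))) = max(1, 0.52) = 1
(~(Q | Q) | ((Q -> Q) | (Q & (~((Q | ~R) -> P) -> S)))) = max(0, 1) = 1

1.00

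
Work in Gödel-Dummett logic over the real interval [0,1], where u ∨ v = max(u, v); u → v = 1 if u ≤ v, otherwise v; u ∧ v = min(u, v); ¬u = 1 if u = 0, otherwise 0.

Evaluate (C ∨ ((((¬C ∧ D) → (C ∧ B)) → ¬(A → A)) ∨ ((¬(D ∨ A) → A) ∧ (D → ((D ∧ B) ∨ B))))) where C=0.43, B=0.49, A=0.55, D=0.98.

0.49

¬C: Gödel ¬ of 0.43 = 0 (operand ≠ 0)
(¬C ∧ D) = min(0, 0.98) = 0
(C ∧ B) = min(0.43, 0.49) = 0.43
((¬C ∧ D) → (C ∧ B)): 0 ≤ 0.43, so result = 1
(A → A): 0.55 ≤ 0.55, so result = 1
¬(A → A): Gödel ¬ of 1 = 0 (operand ≠ 0)
(((¬C ∧ D) → (C ∧ B)) → ¬(A → A)): 1 > 0, so result = 0
(D ∨ A) = max(0.98, 0.55) = 0.98
¬(D ∨ A): Gödel ¬ of 0.98 = 0 (operand ≠ 0)
(¬(D ∨ A) → A): 0 ≤ 0.55, so result = 1
(D ∧ B) = min(0.98, 0.49) = 0.49
((D ∧ B) ∨ B) = max(0.49, 0.49) = 0.49
(D → ((D ∧ B) ∨ B)): 0.98 > 0.49, so result = 0.49
((¬(D ∨ A) → A) ∧ (D → ((D ∧ B) ∨ B))) = min(1, 0.49) = 0.49
((((¬C ∧ D) → (C ∧ B)) → ¬(A → A)) ∨ ((¬(D ∨ A) → A) ∧ (D → ((D ∧ B) ∨ B)))) = max(0, 0.49) = 0.49
(C ∨ ((((¬C ∧ D) → (C ∧ B)) → ¬(A → A)) ∨ ((¬(D ∨ A) → A) ∧ (D → ((D ∧ B) ∨ B))))) = max(0.43, 0.49) = 0.49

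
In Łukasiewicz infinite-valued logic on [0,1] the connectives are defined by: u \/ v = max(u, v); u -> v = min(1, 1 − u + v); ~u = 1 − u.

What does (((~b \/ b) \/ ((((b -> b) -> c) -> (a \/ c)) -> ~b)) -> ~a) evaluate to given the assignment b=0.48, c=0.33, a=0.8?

0.68

~b: Łukasiewicz ¬ gives 1 − 0.48 = 0.52
(~b \/ b) = max(0.52, 0.48) = 0.52
(b -> b): min(1, 1 − 0.48 + 0.48) = 1
((b -> b) -> c): min(1, 1 − 1 + 0.33) = 0.33
(a \/ c) = max(0.8, 0.33) = 0.8
(((b -> b) -> c) -> (a \/ c)): min(1, 1 − 0.33 + 0.8) = 1
~b: Łukasiewicz ¬ gives 1 − 0.48 = 0.52
((((b -> b) -> c) -> (a \/ c)) -> ~b): min(1, 1 − 1 + 0.52) = 0.52
((~b \/ b) \/ ((((b -> b) -> c) -> (a \/ c)) -> ~b)) = max(0.52, 0.52) = 0.52
~a: Łukasiewicz ¬ gives 1 − 0.8 = 0.2
(((~b \/ b) \/ ((((b -> b) -> c) -> (a \/ c)) -> ~b)) -> ~a): min(1, 1 − 0.52 + 0.2) = 0.68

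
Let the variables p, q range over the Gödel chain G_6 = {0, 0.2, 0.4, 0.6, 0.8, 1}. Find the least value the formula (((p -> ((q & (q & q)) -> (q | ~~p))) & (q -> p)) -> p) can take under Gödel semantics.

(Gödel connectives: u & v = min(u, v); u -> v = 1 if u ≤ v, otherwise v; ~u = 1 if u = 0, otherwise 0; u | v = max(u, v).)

The minimum is attained at p = 0, q = 0:
  (q & q) = min(0, 0) = 0
  (q & (q & q)) = min(0, 0) = 0
  ~p: Gödel ¬ of 0 = 1 (operand is 0)
  ~~p: Gödel ¬ of 1 = 0 (operand ≠ 0)
  (q | ~~p) = max(0, 0) = 0
  ((q & (q & q)) -> (q | ~~p)): 0 ≤ 0, so result = 1
  (p -> ((q & (q & q)) -> (q | ~~p))): 0 ≤ 1, so result = 1
  (q -> p): 0 ≤ 0, so result = 1
  ((p -> ((q & (q & q)) -> (q | ~~p))) & (q -> p)) = min(1, 1) = 1
  (((p -> ((q & (q & q)) -> (q | ~~p))) & (q -> p)) -> p): 1 > 0, so result = 0
Checking all 36 assignments confirms none give a value below 0.00.

0.00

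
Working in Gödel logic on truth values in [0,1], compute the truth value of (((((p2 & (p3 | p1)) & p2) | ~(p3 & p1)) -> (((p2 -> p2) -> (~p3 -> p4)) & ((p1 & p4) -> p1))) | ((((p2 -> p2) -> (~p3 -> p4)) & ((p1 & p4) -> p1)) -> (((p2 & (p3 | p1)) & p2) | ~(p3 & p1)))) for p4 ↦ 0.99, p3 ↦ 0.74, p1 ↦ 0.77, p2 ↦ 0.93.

1.00

(p3 | p1) = max(0.74, 0.77) = 0.77
(p2 & (p3 | p1)) = min(0.93, 0.77) = 0.77
((p2 & (p3 | p1)) & p2) = min(0.77, 0.93) = 0.77
(p3 & p1) = min(0.74, 0.77) = 0.74
~(p3 & p1): Gödel ¬ of 0.74 = 0 (operand ≠ 0)
(((p2 & (p3 | p1)) & p2) | ~(p3 & p1)) = max(0.77, 0) = 0.77
(p2 -> p2): 0.93 ≤ 0.93, so result = 1
~p3: Gödel ¬ of 0.74 = 0 (operand ≠ 0)
(~p3 -> p4): 0 ≤ 0.99, so result = 1
((p2 -> p2) -> (~p3 -> p4)): 1 ≤ 1, so result = 1
(p1 & p4) = min(0.77, 0.99) = 0.77
((p1 & p4) -> p1): 0.77 ≤ 0.77, so result = 1
(((p2 -> p2) -> (~p3 -> p4)) & ((p1 & p4) -> p1)) = min(1, 1) = 1
((((p2 & (p3 | p1)) & p2) | ~(p3 & p1)) -> (((p2 -> p2) -> (~p3 -> p4)) & ((p1 & p4) -> p1))): 0.77 ≤ 1, so result = 1
(p2 -> p2): 0.93 ≤ 0.93, so result = 1
~p3: Gödel ¬ of 0.74 = 0 (operand ≠ 0)
(~p3 -> p4): 0 ≤ 0.99, so result = 1
((p2 -> p2) -> (~p3 -> p4)): 1 ≤ 1, so result = 1
(p1 & p4) = min(0.77, 0.99) = 0.77
((p1 & p4) -> p1): 0.77 ≤ 0.77, so result = 1
(((p2 -> p2) -> (~p3 -> p4)) & ((p1 & p4) -> p1)) = min(1, 1) = 1
(p3 | p1) = max(0.74, 0.77) = 0.77
(p2 & (p3 | p1)) = min(0.93, 0.77) = 0.77
((p2 & (p3 | p1)) & p2) = min(0.77, 0.93) = 0.77
(p3 & p1) = min(0.74, 0.77) = 0.74
~(p3 & p1): Gödel ¬ of 0.74 = 0 (operand ≠ 0)
(((p2 & (p3 | p1)) & p2) | ~(p3 & p1)) = max(0.77, 0) = 0.77
((((p2 -> p2) -> (~p3 -> p4)) & ((p1 & p4) -> p1)) -> (((p2 & (p3 | p1)) & p2) | ~(p3 & p1))): 1 > 0.77, so result = 0.77
(((((p2 & (p3 | p1)) & p2) | ~(p3 & p1)) -> (((p2 -> p2) -> (~p3 -> p4)) & ((p1 & p4) -> p1))) | ((((p2 -> p2) -> (~p3 -> p4)) & ((p1 & p4) -> p1)) -> (((p2 & (p3 | p1)) & p2) | ~(p3 & p1)))) = max(1, 0.77) = 1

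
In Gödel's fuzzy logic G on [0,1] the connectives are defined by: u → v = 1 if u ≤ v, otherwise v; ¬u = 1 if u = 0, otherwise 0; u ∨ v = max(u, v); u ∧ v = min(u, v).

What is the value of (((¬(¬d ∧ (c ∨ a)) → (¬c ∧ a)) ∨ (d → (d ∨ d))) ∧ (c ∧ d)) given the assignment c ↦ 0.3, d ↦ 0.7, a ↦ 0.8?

¬d: Gödel ¬ of 0.7 = 0 (operand ≠ 0)
(c ∨ a) = max(0.3, 0.8) = 0.8
(¬d ∧ (c ∨ a)) = min(0, 0.8) = 0
¬(¬d ∧ (c ∨ a)): Gödel ¬ of 0 = 1 (operand is 0)
¬c: Gödel ¬ of 0.3 = 0 (operand ≠ 0)
(¬c ∧ a) = min(0, 0.8) = 0
(¬(¬d ∧ (c ∨ a)) → (¬c ∧ a)): 1 > 0, so result = 0
(d ∨ d) = max(0.7, 0.7) = 0.7
(d → (d ∨ d)): 0.7 ≤ 0.7, so result = 1
((¬(¬d ∧ (c ∨ a)) → (¬c ∧ a)) ∨ (d → (d ∨ d))) = max(0, 1) = 1
(c ∧ d) = min(0.3, 0.7) = 0.3
(((¬(¬d ∧ (c ∨ a)) → (¬c ∧ a)) ∨ (d → (d ∨ d))) ∧ (c ∧ d)) = min(1, 0.3) = 0.3

0.30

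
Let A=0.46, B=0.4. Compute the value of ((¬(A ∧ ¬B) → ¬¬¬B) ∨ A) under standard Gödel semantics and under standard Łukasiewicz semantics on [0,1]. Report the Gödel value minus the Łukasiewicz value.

-0.54

Gödel evaluation:
  ¬B: Gödel ¬ of 0.4 = 0 (operand ≠ 0)
  (A ∧ ¬B) = min(0.46, 0) = 0
  ¬(A ∧ ¬B): Gödel ¬ of 0 = 1 (operand is 0)
  ¬B: Gödel ¬ of 0.4 = 0 (operand ≠ 0)
  ¬¬B: Gödel ¬ of 0 = 1 (operand is 0)
  ¬¬¬B: Gödel ¬ of 1 = 0 (operand ≠ 0)
  (¬(A ∧ ¬B) → ¬¬¬B): 1 > 0, so result = 0
  ((¬(A ∧ ¬B) → ¬¬¬B) ∨ A) = max(0, 0.46) = 0.46
  Gödel value = 0.46
Łukasiewicz evaluation:
  ¬B: Łukasiewicz ¬ gives 1 − 0.4 = 0.6
  (A ∧ ¬B) = min(0.46, 0.6) = 0.46
  ¬(A ∧ ¬B): Łukasiewicz ¬ gives 1 − 0.46 = 0.54
  ¬B: Łukasiewicz ¬ gives 1 − 0.4 = 0.6
  ¬¬B: Łukasiewicz ¬ gives 1 − 0.6 = 0.4
  ¬¬¬B: Łukasiewicz ¬ gives 1 − 0.4 = 0.6
  (¬(A ∧ ¬B) → ¬¬¬B): min(1, 1 − 0.54 + 0.6) = 1
  ((¬(A ∧ ¬B) → ¬¬¬B) ∨ A) = max(1, 0.46) = 1
  Łukasiewicz value = 1
Difference: 0.46 − 1 = -0.54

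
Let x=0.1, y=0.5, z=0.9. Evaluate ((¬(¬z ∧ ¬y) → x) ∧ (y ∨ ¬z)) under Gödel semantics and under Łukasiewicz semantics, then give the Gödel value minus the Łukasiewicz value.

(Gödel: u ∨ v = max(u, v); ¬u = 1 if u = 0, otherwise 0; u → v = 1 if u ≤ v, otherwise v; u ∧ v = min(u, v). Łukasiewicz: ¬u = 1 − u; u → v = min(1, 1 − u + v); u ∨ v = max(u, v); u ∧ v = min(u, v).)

-0.10

Gödel evaluation:
  ¬z: Gödel ¬ of 0.9 = 0 (operand ≠ 0)
  ¬y: Gödel ¬ of 0.5 = 0 (operand ≠ 0)
  (¬z ∧ ¬y) = min(0, 0) = 0
  ¬(¬z ∧ ¬y): Gödel ¬ of 0 = 1 (operand is 0)
  (¬(¬z ∧ ¬y) → x): 1 > 0.1, so result = 0.1
  ¬z: Gödel ¬ of 0.9 = 0 (operand ≠ 0)
  (y ∨ ¬z) = max(0.5, 0) = 0.5
  ((¬(¬z ∧ ¬y) → x) ∧ (y ∨ ¬z)) = min(0.1, 0.5) = 0.1
  Gödel value = 0.1
Łukasiewicz evaluation:
  ¬z: Łukasiewicz ¬ gives 1 − 0.9 = 0.1
  ¬y: Łukasiewicz ¬ gives 1 − 0.5 = 0.5
  (¬z ∧ ¬y) = min(0.1, 0.5) = 0.1
  ¬(¬z ∧ ¬y): Łukasiewicz ¬ gives 1 − 0.1 = 0.9
  (¬(¬z ∧ ¬y) → x): min(1, 1 − 0.9 + 0.1) = 0.2
  ¬z: Łukasiewicz ¬ gives 1 − 0.9 = 0.1
  (y ∨ ¬z) = max(0.5, 0.1) = 0.5
  ((¬(¬z ∧ ¬y) → x) ∧ (y ∨ ¬z)) = min(0.2, 0.5) = 0.2
  Łukasiewicz value = 0.2
Difference: 0.1 − 0.2 = -0.10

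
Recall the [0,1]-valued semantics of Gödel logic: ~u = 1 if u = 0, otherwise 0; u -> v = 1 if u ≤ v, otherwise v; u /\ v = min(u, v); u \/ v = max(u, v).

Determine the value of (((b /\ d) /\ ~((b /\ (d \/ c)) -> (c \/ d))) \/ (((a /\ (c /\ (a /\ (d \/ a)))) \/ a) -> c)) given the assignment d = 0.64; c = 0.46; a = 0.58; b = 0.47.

(b /\ d) = min(0.47, 0.64) = 0.47
(d \/ c) = max(0.64, 0.46) = 0.64
(b /\ (d \/ c)) = min(0.47, 0.64) = 0.47
(c \/ d) = max(0.46, 0.64) = 0.64
((b /\ (d \/ c)) -> (c \/ d)): 0.47 ≤ 0.64, so result = 1
~((b /\ (d \/ c)) -> (c \/ d)): Gödel ¬ of 1 = 0 (operand ≠ 0)
((b /\ d) /\ ~((b /\ (d \/ c)) -> (c \/ d))) = min(0.47, 0) = 0
(d \/ a) = max(0.64, 0.58) = 0.64
(a /\ (d \/ a)) = min(0.58, 0.64) = 0.58
(c /\ (a /\ (d \/ a))) = min(0.46, 0.58) = 0.46
(a /\ (c /\ (a /\ (d \/ a)))) = min(0.58, 0.46) = 0.46
((a /\ (c /\ (a /\ (d \/ a)))) \/ a) = max(0.46, 0.58) = 0.58
(((a /\ (c /\ (a /\ (d \/ a)))) \/ a) -> c): 0.58 > 0.46, so result = 0.46
(((b /\ d) /\ ~((b /\ (d \/ c)) -> (c \/ d))) \/ (((a /\ (c /\ (a /\ (d \/ a)))) \/ a) -> c)) = max(0, 0.46) = 0.46

0.46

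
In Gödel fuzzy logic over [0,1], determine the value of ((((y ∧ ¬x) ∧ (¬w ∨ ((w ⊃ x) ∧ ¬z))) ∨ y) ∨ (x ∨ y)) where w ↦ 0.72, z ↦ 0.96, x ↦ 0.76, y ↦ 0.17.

0.76

¬x: Gödel ¬ of 0.76 = 0 (operand ≠ 0)
(y ∧ ¬x) = min(0.17, 0) = 0
¬w: Gödel ¬ of 0.72 = 0 (operand ≠ 0)
(w ⊃ x): 0.72 ≤ 0.76, so result = 1
¬z: Gödel ¬ of 0.96 = 0 (operand ≠ 0)
((w ⊃ x) ∧ ¬z) = min(1, 0) = 0
(¬w ∨ ((w ⊃ x) ∧ ¬z)) = max(0, 0) = 0
((y ∧ ¬x) ∧ (¬w ∨ ((w ⊃ x) ∧ ¬z))) = min(0, 0) = 0
(((y ∧ ¬x) ∧ (¬w ∨ ((w ⊃ x) ∧ ¬z))) ∨ y) = max(0, 0.17) = 0.17
(x ∨ y) = max(0.76, 0.17) = 0.76
((((y ∧ ¬x) ∧ (¬w ∨ ((w ⊃ x) ∧ ¬z))) ∨ y) ∨ (x ∨ y)) = max(0.17, 0.76) = 0.76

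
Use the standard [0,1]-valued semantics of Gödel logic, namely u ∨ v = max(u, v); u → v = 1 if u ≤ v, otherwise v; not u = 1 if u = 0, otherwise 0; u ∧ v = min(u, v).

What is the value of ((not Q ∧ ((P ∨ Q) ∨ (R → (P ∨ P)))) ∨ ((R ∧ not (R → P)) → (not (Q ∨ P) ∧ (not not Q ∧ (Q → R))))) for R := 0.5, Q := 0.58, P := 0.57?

1.00

not Q: Gödel ¬ of 0.58 = 0 (operand ≠ 0)
(P ∨ Q) = max(0.57, 0.58) = 0.58
(P ∨ P) = max(0.57, 0.57) = 0.57
(R → (P ∨ P)): 0.5 ≤ 0.57, so result = 1
((P ∨ Q) ∨ (R → (P ∨ P))) = max(0.58, 1) = 1
(not Q ∧ ((P ∨ Q) ∨ (R → (P ∨ P)))) = min(0, 1) = 0
(R → P): 0.5 ≤ 0.57, so result = 1
not (R → P): Gödel ¬ of 1 = 0 (operand ≠ 0)
(R ∧ not (R → P)) = min(0.5, 0) = 0
(Q ∨ P) = max(0.58, 0.57) = 0.58
not (Q ∨ P): Gödel ¬ of 0.58 = 0 (operand ≠ 0)
not Q: Gödel ¬ of 0.58 = 0 (operand ≠ 0)
not not Q: Gödel ¬ of 0 = 1 (operand is 0)
(Q → R): 0.58 > 0.5, so result = 0.5
(not not Q ∧ (Q → R)) = min(1, 0.5) = 0.5
(not (Q ∨ P) ∧ (not not Q ∧ (Q → R))) = min(0, 0.5) = 0
((R ∧ not (R → P)) → (not (Q ∨ P) ∧ (not not Q ∧ (Q → R)))): 0 ≤ 0, so result = 1
((not Q ∧ ((P ∨ Q) ∨ (R → (P ∨ P)))) ∨ ((R ∧ not (R → P)) → (not (Q ∨ P) ∧ (not not Q ∧ (Q → R))))) = max(0, 1) = 1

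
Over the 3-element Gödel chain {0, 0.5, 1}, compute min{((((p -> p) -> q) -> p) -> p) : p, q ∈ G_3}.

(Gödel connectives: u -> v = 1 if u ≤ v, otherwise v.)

0.00

The minimum is attained at p = 0, q = 0:
  (p -> p): 0 ≤ 0, so result = 1
  ((p -> p) -> q): 1 > 0, so result = 0
  (((p -> p) -> q) -> p): 0 ≤ 0, so result = 1
  ((((p -> p) -> q) -> p) -> p): 1 > 0, so result = 0
Checking all 9 assignments confirms none give a value below 0.00.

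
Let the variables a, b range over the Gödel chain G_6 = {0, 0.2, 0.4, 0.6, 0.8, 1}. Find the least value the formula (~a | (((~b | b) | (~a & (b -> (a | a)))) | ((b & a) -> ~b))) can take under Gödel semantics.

The minimum is attained at a = 0.2, b = 0.2:
  ~a: Gödel ¬ of 0.2 = 0 (operand ≠ 0)
  ~b: Gödel ¬ of 0.2 = 0 (operand ≠ 0)
  (~b | b) = max(0, 0.2) = 0.2
  ~a: Gödel ¬ of 0.2 = 0 (operand ≠ 0)
  (a | a) = max(0.2, 0.2) = 0.2
  (b -> (a | a)): 0.2 ≤ 0.2, so result = 1
  (~a & (b -> (a | a))) = min(0, 1) = 0
  ((~b | b) | (~a & (b -> (a | a)))) = max(0.2, 0) = 0.2
  (b & a) = min(0.2, 0.2) = 0.2
  ~b: Gödel ¬ of 0.2 = 0 (operand ≠ 0)
  ((b & a) -> ~b): 0.2 > 0, so result = 0
  (((~b | b) | (~a & (b -> (a | a)))) | ((b & a) -> ~b)) = max(0.2, 0) = 0.2
  (~a | (((~b | b) | (~a & (b -> (a | a)))) | ((b & a) -> ~b))) = max(0, 0.2) = 0.2
Checking all 36 assignments confirms none give a value below 0.20.

0.20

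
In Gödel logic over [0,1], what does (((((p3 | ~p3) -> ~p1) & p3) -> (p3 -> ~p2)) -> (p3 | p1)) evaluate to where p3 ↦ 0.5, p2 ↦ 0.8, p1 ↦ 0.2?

0.50

~p3: Gödel ¬ of 0.5 = 0 (operand ≠ 0)
(p3 | ~p3) = max(0.5, 0) = 0.5
~p1: Gödel ¬ of 0.2 = 0 (operand ≠ 0)
((p3 | ~p3) -> ~p1): 0.5 > 0, so result = 0
(((p3 | ~p3) -> ~p1) & p3) = min(0, 0.5) = 0
~p2: Gödel ¬ of 0.8 = 0 (operand ≠ 0)
(p3 -> ~p2): 0.5 > 0, so result = 0
((((p3 | ~p3) -> ~p1) & p3) -> (p3 -> ~p2)): 0 ≤ 0, so result = 1
(p3 | p1) = max(0.5, 0.2) = 0.5
(((((p3 | ~p3) -> ~p1) & p3) -> (p3 -> ~p2)) -> (p3 | p1)): 1 > 0.5, so result = 0.5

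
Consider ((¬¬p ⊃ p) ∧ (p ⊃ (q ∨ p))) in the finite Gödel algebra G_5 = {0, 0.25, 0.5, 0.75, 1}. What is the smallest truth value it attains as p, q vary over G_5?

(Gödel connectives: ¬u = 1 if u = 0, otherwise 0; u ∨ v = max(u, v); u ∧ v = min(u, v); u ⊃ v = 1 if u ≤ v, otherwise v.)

0.25

The minimum is attained at p = 0.25, q = 0:
  ¬p: Gödel ¬ of 0.25 = 0 (operand ≠ 0)
  ¬¬p: Gödel ¬ of 0 = 1 (operand is 0)
  (¬¬p ⊃ p): 1 > 0.25, so result = 0.25
  (q ∨ p) = max(0, 0.25) = 0.25
  (p ⊃ (q ∨ p)): 0.25 ≤ 0.25, so result = 1
  ((¬¬p ⊃ p) ∧ (p ⊃ (q ∨ p))) = min(0.25, 1) = 0.25
Checking all 25 assignments confirms none give a value below 0.25.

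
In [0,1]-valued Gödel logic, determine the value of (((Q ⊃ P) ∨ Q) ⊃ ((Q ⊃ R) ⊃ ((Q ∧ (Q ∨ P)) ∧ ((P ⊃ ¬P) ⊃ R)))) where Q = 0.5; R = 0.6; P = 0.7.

0.50

(Q ⊃ P): 0.5 ≤ 0.7, so result = 1
((Q ⊃ P) ∨ Q) = max(1, 0.5) = 1
(Q ⊃ R): 0.5 ≤ 0.6, so result = 1
(Q ∨ P) = max(0.5, 0.7) = 0.7
(Q ∧ (Q ∨ P)) = min(0.5, 0.7) = 0.5
¬P: Gödel ¬ of 0.7 = 0 (operand ≠ 0)
(P ⊃ ¬P): 0.7 > 0, so result = 0
((P ⊃ ¬P) ⊃ R): 0 ≤ 0.6, so result = 1
((Q ∧ (Q ∨ P)) ∧ ((P ⊃ ¬P) ⊃ R)) = min(0.5, 1) = 0.5
((Q ⊃ R) ⊃ ((Q ∧ (Q ∨ P)) ∧ ((P ⊃ ¬P) ⊃ R))): 1 > 0.5, so result = 0.5
(((Q ⊃ P) ∨ Q) ⊃ ((Q ⊃ R) ⊃ ((Q ∧ (Q ∨ P)) ∧ ((P ⊃ ¬P) ⊃ R)))): 1 > 0.5, so result = 0.5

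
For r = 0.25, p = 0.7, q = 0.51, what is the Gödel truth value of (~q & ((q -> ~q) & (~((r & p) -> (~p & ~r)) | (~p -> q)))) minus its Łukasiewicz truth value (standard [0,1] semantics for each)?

Gödel evaluation:
  ~q: Gödel ¬ of 0.51 = 0 (operand ≠ 0)
  ~q: Gödel ¬ of 0.51 = 0 (operand ≠ 0)
  (q -> ~q): 0.51 > 0, so result = 0
  (r & p) = min(0.25, 0.7) = 0.25
  ~p: Gödel ¬ of 0.7 = 0 (operand ≠ 0)
  ~r: Gödel ¬ of 0.25 = 0 (operand ≠ 0)
  (~p & ~r) = min(0, 0) = 0
  ((r & p) -> (~p & ~r)): 0.25 > 0, so result = 0
  ~((r & p) -> (~p & ~r)): Gödel ¬ of 0 = 1 (operand is 0)
  ~p: Gödel ¬ of 0.7 = 0 (operand ≠ 0)
  (~p -> q): 0 ≤ 0.51, so result = 1
  (~((r & p) -> (~p & ~r)) | (~p -> q)) = max(1, 1) = 1
  ((q -> ~q) & (~((r & p) -> (~p & ~r)) | (~p -> q))) = min(0, 1) = 0
  (~q & ((q -> ~q) & (~((r & p) -> (~p & ~r)) | (~p -> q)))) = min(0, 0) = 0
  Gödel value = 0
Łukasiewicz evaluation:
  ~q: Łukasiewicz ¬ gives 1 − 0.51 = 0.49
  ~q: Łukasiewicz ¬ gives 1 − 0.51 = 0.49
  (q -> ~q): min(1, 1 − 0.51 + 0.49) = 0.98
  (r & p) = min(0.25, 0.7) = 0.25
  ~p: Łukasiewicz ¬ gives 1 − 0.7 = 0.3
  ~r: Łukasiewicz ¬ gives 1 − 0.25 = 0.75
  (~p & ~r) = min(0.3, 0.75) = 0.3
  ((r & p) -> (~p & ~r)): min(1, 1 − 0.25 + 0.3) = 1
  ~((r & p) -> (~p & ~r)): Łukasiewicz ¬ gives 1 − 1 = 0
  ~p: Łukasiewicz ¬ gives 1 − 0.7 = 0.3
  (~p -> q): min(1, 1 − 0.3 + 0.51) = 1
  (~((r & p) -> (~p & ~r)) | (~p -> q)) = max(0, 1) = 1
  ((q -> ~q) & (~((r & p) -> (~p & ~r)) | (~p -> q))) = min(0.98, 1) = 0.98
  (~q & ((q -> ~q) & (~((r & p) -> (~p & ~r)) | (~p -> q)))) = min(0.49, 0.98) = 0.49
  Łukasiewicz value = 0.49
Difference: 0 − 0.49 = -0.49

-0.49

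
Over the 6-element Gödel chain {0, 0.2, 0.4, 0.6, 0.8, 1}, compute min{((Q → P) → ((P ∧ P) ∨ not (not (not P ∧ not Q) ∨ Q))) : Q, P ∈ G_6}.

The minimum is attained at Q = 0, P = 0.2:
  (Q → P): 0 ≤ 0.2, so result = 1
  (P ∧ P) = min(0.2, 0.2) = 0.2
  not P: Gödel ¬ of 0.2 = 0 (operand ≠ 0)
  not Q: Gödel ¬ of 0 = 1 (operand is 0)
  (not P ∧ not Q) = min(0, 1) = 0
  not (not P ∧ not Q): Gödel ¬ of 0 = 1 (operand is 0)
  (not (not P ∧ not Q) ∨ Q) = max(1, 0) = 1
  not (not (not P ∧ not Q) ∨ Q): Gödel ¬ of 1 = 0 (operand ≠ 0)
  ((P ∧ P) ∨ not (not (not P ∧ not Q) ∨ Q)) = max(0.2, 0) = 0.2
  ((Q → P) → ((P ∧ P) ∨ not (not (not P ∧ not Q) ∨ Q))): 1 > 0.2, so result = 0.2
Checking all 36 assignments confirms none give a value below 0.20.

0.20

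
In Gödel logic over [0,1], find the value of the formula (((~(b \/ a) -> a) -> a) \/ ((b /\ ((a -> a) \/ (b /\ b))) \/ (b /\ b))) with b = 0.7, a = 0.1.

0.70

(b \/ a) = max(0.7, 0.1) = 0.7
~(b \/ a): Gödel ¬ of 0.7 = 0 (operand ≠ 0)
(~(b \/ a) -> a): 0 ≤ 0.1, so result = 1
((~(b \/ a) -> a) -> a): 1 > 0.1, so result = 0.1
(a -> a): 0.1 ≤ 0.1, so result = 1
(b /\ b) = min(0.7, 0.7) = 0.7
((a -> a) \/ (b /\ b)) = max(1, 0.7) = 1
(b /\ ((a -> a) \/ (b /\ b))) = min(0.7, 1) = 0.7
(b /\ b) = min(0.7, 0.7) = 0.7
((b /\ ((a -> a) \/ (b /\ b))) \/ (b /\ b)) = max(0.7, 0.7) = 0.7
(((~(b \/ a) -> a) -> a) \/ ((b /\ ((a -> a) \/ (b /\ b))) \/ (b /\ b))) = max(0.1, 0.7) = 0.7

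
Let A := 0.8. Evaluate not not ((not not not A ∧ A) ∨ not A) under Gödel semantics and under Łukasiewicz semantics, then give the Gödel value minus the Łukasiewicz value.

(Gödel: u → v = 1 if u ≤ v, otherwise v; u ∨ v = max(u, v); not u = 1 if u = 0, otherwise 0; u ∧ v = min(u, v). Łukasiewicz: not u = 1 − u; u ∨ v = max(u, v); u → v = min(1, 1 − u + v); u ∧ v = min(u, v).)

Gödel evaluation:
  not A: Gödel ¬ of 0.8 = 0 (operand ≠ 0)
  not not A: Gödel ¬ of 0 = 1 (operand is 0)
  not not not A: Gödel ¬ of 1 = 0 (operand ≠ 0)
  (not not not A ∧ A) = min(0, 0.8) = 0
  not A: Gödel ¬ of 0.8 = 0 (operand ≠ 0)
  ((not not not A ∧ A) ∨ not A) = max(0, 0) = 0
  not ((not not not A ∧ A) ∨ not A): Gödel ¬ of 0 = 1 (operand is 0)
  not not ((not not not A ∧ A) ∨ not A): Gödel ¬ of 1 = 0 (operand ≠ 0)
  Gödel value = 0
Łukasiewicz evaluation:
  not A: Łukasiewicz ¬ gives 1 − 0.8 = 0.2
  not not A: Łukasiewicz ¬ gives 1 − 0.2 = 0.8
  not not not A: Łukasiewicz ¬ gives 1 − 0.8 = 0.2
  (not not not A ∧ A) = min(0.2, 0.8) = 0.2
  not A: Łukasiewicz ¬ gives 1 − 0.8 = 0.2
  ((not not not A ∧ A) ∨ not A) = max(0.2, 0.2) = 0.2
  not ((not not not A ∧ A) ∨ not A): Łukasiewicz ¬ gives 1 − 0.2 = 0.8
  not not ((not not not A ∧ A) ∨ not A): Łukasiewicz ¬ gives 1 − 0.8 = 0.2
  Łukasiewicz value = 0.2
Difference: 0 − 0.2 = -0.20

-0.20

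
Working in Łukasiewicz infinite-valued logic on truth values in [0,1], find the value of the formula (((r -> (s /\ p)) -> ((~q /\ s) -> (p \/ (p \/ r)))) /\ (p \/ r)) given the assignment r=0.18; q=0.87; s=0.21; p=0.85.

(s /\ p) = min(0.21, 0.85) = 0.21
(r -> (s /\ p)): min(1, 1 − 0.18 + 0.21) = 1
~q: Łukasiewicz ¬ gives 1 − 0.87 = 0.13
(~q /\ s) = min(0.13, 0.21) = 0.13
(p \/ r) = max(0.85, 0.18) = 0.85
(p \/ (p \/ r)) = max(0.85, 0.85) = 0.85
((~q /\ s) -> (p \/ (p \/ r))): min(1, 1 − 0.13 + 0.85) = 1
((r -> (s /\ p)) -> ((~q /\ s) -> (p \/ (p \/ r)))): min(1, 1 − 1 + 1) = 1
(p \/ r) = max(0.85, 0.18) = 0.85
(((r -> (s /\ p)) -> ((~q /\ s) -> (p \/ (p \/ r)))) /\ (p \/ r)) = min(1, 0.85) = 0.85

0.85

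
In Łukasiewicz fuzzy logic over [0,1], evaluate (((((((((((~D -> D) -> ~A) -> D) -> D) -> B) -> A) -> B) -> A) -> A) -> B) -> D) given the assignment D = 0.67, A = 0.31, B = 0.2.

0.87

~D: Łukasiewicz ¬ gives 1 − 0.67 = 0.33
(~D -> D): min(1, 1 − 0.33 + 0.67) = 1
~A: Łukasiewicz ¬ gives 1 − 0.31 = 0.69
((~D -> D) -> ~A): min(1, 1 − 1 + 0.69) = 0.69
(((~D -> D) -> ~A) -> D): min(1, 1 − 0.69 + 0.67) = 0.98
((((~D -> D) -> ~A) -> D) -> D): min(1, 1 − 0.98 + 0.67) = 0.69
(((((~D -> D) -> ~A) -> D) -> D) -> B): min(1, 1 − 0.69 + 0.2) = 0.51
((((((~D -> D) -> ~A) -> D) -> D) -> B) -> A): min(1, 1 − 0.51 + 0.31) = 0.8
(((((((~D -> D) -> ~A) -> D) -> D) -> B) -> A) -> B): min(1, 1 − 0.8 + 0.2) = 0.4
((((((((~D -> D) -> ~A) -> D) -> D) -> B) -> A) -> B) -> A): min(1, 1 − 0.4 + 0.31) = 0.91
(((((((((~D -> D) -> ~A) -> D) -> D) -> B) -> A) -> B) -> A) -> A): min(1, 1 − 0.91 + 0.31) = 0.4
((((((((((~D -> D) -> ~A) -> D) -> D) -> B) -> A) -> B) -> A) -> A) -> B): min(1, 1 − 0.4 + 0.2) = 0.8
(((((((((((~D -> D) -> ~A) -> D) -> D) -> B) -> A) -> B) -> A) -> A) -> B) -> D): min(1, 1 − 0.8 + 0.67) = 0.87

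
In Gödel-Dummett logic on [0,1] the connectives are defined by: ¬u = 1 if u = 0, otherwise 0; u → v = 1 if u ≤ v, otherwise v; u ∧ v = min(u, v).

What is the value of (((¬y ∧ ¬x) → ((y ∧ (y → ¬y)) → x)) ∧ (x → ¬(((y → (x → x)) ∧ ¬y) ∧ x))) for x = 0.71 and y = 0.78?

¬y: Gödel ¬ of 0.78 = 0 (operand ≠ 0)
¬x: Gödel ¬ of 0.71 = 0 (operand ≠ 0)
(¬y ∧ ¬x) = min(0, 0) = 0
¬y: Gödel ¬ of 0.78 = 0 (operand ≠ 0)
(y → ¬y): 0.78 > 0, so result = 0
(y ∧ (y → ¬y)) = min(0.78, 0) = 0
((y ∧ (y → ¬y)) → x): 0 ≤ 0.71, so result = 1
((¬y ∧ ¬x) → ((y ∧ (y → ¬y)) → x)): 0 ≤ 1, so result = 1
(x → x): 0.71 ≤ 0.71, so result = 1
(y → (x → x)): 0.78 ≤ 1, so result = 1
¬y: Gödel ¬ of 0.78 = 0 (operand ≠ 0)
((y → (x → x)) ∧ ¬y) = min(1, 0) = 0
(((y → (x → x)) ∧ ¬y) ∧ x) = min(0, 0.71) = 0
¬(((y → (x → x)) ∧ ¬y) ∧ x): Gödel ¬ of 0 = 1 (operand is 0)
(x → ¬(((y → (x → x)) ∧ ¬y) ∧ x)): 0.71 ≤ 1, so result = 1
(((¬y ∧ ¬x) → ((y ∧ (y → ¬y)) → x)) ∧ (x → ¬(((y → (x → x)) ∧ ¬y) ∧ x))) = min(1, 1) = 1

1.00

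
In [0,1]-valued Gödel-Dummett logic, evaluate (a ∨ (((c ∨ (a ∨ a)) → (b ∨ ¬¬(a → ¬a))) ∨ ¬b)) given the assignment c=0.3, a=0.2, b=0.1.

0.20

(a ∨ a) = max(0.2, 0.2) = 0.2
(c ∨ (a ∨ a)) = max(0.3, 0.2) = 0.3
¬a: Gödel ¬ of 0.2 = 0 (operand ≠ 0)
(a → ¬a): 0.2 > 0, so result = 0
¬(a → ¬a): Gödel ¬ of 0 = 1 (operand is 0)
¬¬(a → ¬a): Gödel ¬ of 1 = 0 (operand ≠ 0)
(b ∨ ¬¬(a → ¬a)) = max(0.1, 0) = 0.1
((c ∨ (a ∨ a)) → (b ∨ ¬¬(a → ¬a))): 0.3 > 0.1, so result = 0.1
¬b: Gödel ¬ of 0.1 = 0 (operand ≠ 0)
(((c ∨ (a ∨ a)) → (b ∨ ¬¬(a → ¬a))) ∨ ¬b) = max(0.1, 0) = 0.1
(a ∨ (((c ∨ (a ∨ a)) → (b ∨ ¬¬(a → ¬a))) ∨ ¬b)) = max(0.2, 0.1) = 0.2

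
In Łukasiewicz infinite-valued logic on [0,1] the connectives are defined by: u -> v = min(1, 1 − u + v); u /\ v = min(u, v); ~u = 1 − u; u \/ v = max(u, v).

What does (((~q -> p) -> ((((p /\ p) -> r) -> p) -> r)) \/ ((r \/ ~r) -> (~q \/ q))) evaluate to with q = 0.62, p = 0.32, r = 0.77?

1.00

~q: Łukasiewicz ¬ gives 1 − 0.62 = 0.38
(~q -> p): min(1, 1 − 0.38 + 0.32) = 0.94
(p /\ p) = min(0.32, 0.32) = 0.32
((p /\ p) -> r): min(1, 1 − 0.32 + 0.77) = 1
(((p /\ p) -> r) -> p): min(1, 1 − 1 + 0.32) = 0.32
((((p /\ p) -> r) -> p) -> r): min(1, 1 − 0.32 + 0.77) = 1
((~q -> p) -> ((((p /\ p) -> r) -> p) -> r)): min(1, 1 − 0.94 + 1) = 1
~r: Łukasiewicz ¬ gives 1 − 0.77 = 0.23
(r \/ ~r) = max(0.77, 0.23) = 0.77
~q: Łukasiewicz ¬ gives 1 − 0.62 = 0.38
(~q \/ q) = max(0.38, 0.62) = 0.62
((r \/ ~r) -> (~q \/ q)): min(1, 1 − 0.77 + 0.62) = 0.85
(((~q -> p) -> ((((p /\ p) -> r) -> p) -> r)) \/ ((r \/ ~r) -> (~q \/ q))) = max(1, 0.85) = 1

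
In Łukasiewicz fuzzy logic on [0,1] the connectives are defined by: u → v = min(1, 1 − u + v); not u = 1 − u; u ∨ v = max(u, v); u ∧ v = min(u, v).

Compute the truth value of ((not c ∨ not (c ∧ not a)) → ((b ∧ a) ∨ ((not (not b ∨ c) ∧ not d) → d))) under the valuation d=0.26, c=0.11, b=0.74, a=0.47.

0.63

not c: Łukasiewicz ¬ gives 1 − 0.11 = 0.89
not a: Łukasiewicz ¬ gives 1 − 0.47 = 0.53
(c ∧ not a) = min(0.11, 0.53) = 0.11
not (c ∧ not a): Łukasiewicz ¬ gives 1 − 0.11 = 0.89
(not c ∨ not (c ∧ not a)) = max(0.89, 0.89) = 0.89
(b ∧ a) = min(0.74, 0.47) = 0.47
not b: Łukasiewicz ¬ gives 1 − 0.74 = 0.26
(not b ∨ c) = max(0.26, 0.11) = 0.26
not (not b ∨ c): Łukasiewicz ¬ gives 1 − 0.26 = 0.74
not d: Łukasiewicz ¬ gives 1 − 0.26 = 0.74
(not (not b ∨ c) ∧ not d) = min(0.74, 0.74) = 0.74
((not (not b ∨ c) ∧ not d) → d): min(1, 1 − 0.74 + 0.26) = 0.52
((b ∧ a) ∨ ((not (not b ∨ c) ∧ not d) → d)) = max(0.47, 0.52) = 0.52
((not c ∨ not (c ∧ not a)) → ((b ∧ a) ∨ ((not (not b ∨ c) ∧ not d) → d))): min(1, 1 − 0.89 + 0.52) = 0.63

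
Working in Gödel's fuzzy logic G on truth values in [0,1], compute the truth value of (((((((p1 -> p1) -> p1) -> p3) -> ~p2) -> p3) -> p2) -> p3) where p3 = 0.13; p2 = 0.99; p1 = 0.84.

0.13

(p1 -> p1): 0.84 ≤ 0.84, so result = 1
((p1 -> p1) -> p1): 1 > 0.84, so result = 0.84
(((p1 -> p1) -> p1) -> p3): 0.84 > 0.13, so result = 0.13
~p2: Gödel ¬ of 0.99 = 0 (operand ≠ 0)
((((p1 -> p1) -> p1) -> p3) -> ~p2): 0.13 > 0, so result = 0
(((((p1 -> p1) -> p1) -> p3) -> ~p2) -> p3): 0 ≤ 0.13, so result = 1
((((((p1 -> p1) -> p1) -> p3) -> ~p2) -> p3) -> p2): 1 > 0.99, so result = 0.99
(((((((p1 -> p1) -> p1) -> p3) -> ~p2) -> p3) -> p2) -> p3): 0.99 > 0.13, so result = 0.13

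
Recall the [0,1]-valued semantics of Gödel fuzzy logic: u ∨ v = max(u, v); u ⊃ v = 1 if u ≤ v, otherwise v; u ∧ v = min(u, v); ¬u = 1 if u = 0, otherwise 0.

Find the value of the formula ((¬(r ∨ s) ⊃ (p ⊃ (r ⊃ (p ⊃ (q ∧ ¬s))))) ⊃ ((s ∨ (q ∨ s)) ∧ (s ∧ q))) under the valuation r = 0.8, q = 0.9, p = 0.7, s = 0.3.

0.30

(r ∨ s) = max(0.8, 0.3) = 0.8
¬(r ∨ s): Gödel ¬ of 0.8 = 0 (operand ≠ 0)
¬s: Gödel ¬ of 0.3 = 0 (operand ≠ 0)
(q ∧ ¬s) = min(0.9, 0) = 0
(p ⊃ (q ∧ ¬s)): 0.7 > 0, so result = 0
(r ⊃ (p ⊃ (q ∧ ¬s))): 0.8 > 0, so result = 0
(p ⊃ (r ⊃ (p ⊃ (q ∧ ¬s)))): 0.7 > 0, so result = 0
(¬(r ∨ s) ⊃ (p ⊃ (r ⊃ (p ⊃ (q ∧ ¬s))))): 0 ≤ 0, so result = 1
(q ∨ s) = max(0.9, 0.3) = 0.9
(s ∨ (q ∨ s)) = max(0.3, 0.9) = 0.9
(s ∧ q) = min(0.3, 0.9) = 0.3
((s ∨ (q ∨ s)) ∧ (s ∧ q)) = min(0.9, 0.3) = 0.3
((¬(r ∨ s) ⊃ (p ⊃ (r ⊃ (p ⊃ (q ∧ ¬s))))) ⊃ ((s ∨ (q ∨ s)) ∧ (s ∧ q))): 1 > 0.3, so result = 0.3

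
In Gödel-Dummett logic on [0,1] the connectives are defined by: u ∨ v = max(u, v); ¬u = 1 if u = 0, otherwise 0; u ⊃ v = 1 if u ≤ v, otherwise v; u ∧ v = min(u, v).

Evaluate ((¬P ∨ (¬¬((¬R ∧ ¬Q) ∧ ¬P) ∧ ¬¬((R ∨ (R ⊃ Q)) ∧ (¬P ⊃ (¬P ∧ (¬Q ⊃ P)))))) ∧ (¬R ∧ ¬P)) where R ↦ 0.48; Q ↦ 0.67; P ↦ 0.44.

0.00

¬P: Gödel ¬ of 0.44 = 0 (operand ≠ 0)
¬R: Gödel ¬ of 0.48 = 0 (operand ≠ 0)
¬Q: Gödel ¬ of 0.67 = 0 (operand ≠ 0)
(¬R ∧ ¬Q) = min(0, 0) = 0
¬P: Gödel ¬ of 0.44 = 0 (operand ≠ 0)
((¬R ∧ ¬Q) ∧ ¬P) = min(0, 0) = 0
¬((¬R ∧ ¬Q) ∧ ¬P): Gödel ¬ of 0 = 1 (operand is 0)
¬¬((¬R ∧ ¬Q) ∧ ¬P): Gödel ¬ of 1 = 0 (operand ≠ 0)
(R ⊃ Q): 0.48 ≤ 0.67, so result = 1
(R ∨ (R ⊃ Q)) = max(0.48, 1) = 1
¬P: Gödel ¬ of 0.44 = 0 (operand ≠ 0)
¬P: Gödel ¬ of 0.44 = 0 (operand ≠ 0)
¬Q: Gödel ¬ of 0.67 = 0 (operand ≠ 0)
(¬Q ⊃ P): 0 ≤ 0.44, so result = 1
(¬P ∧ (¬Q ⊃ P)) = min(0, 1) = 0
(¬P ⊃ (¬P ∧ (¬Q ⊃ P))): 0 ≤ 0, so result = 1
((R ∨ (R ⊃ Q)) ∧ (¬P ⊃ (¬P ∧ (¬Q ⊃ P)))) = min(1, 1) = 1
¬((R ∨ (R ⊃ Q)) ∧ (¬P ⊃ (¬P ∧ (¬Q ⊃ P)))): Gödel ¬ of 1 = 0 (operand ≠ 0)
¬¬((R ∨ (R ⊃ Q)) ∧ (¬P ⊃ (¬P ∧ (¬Q ⊃ P)))): Gödel ¬ of 0 = 1 (operand is 0)
(¬¬((¬R ∧ ¬Q) ∧ ¬P) ∧ ¬¬((R ∨ (R ⊃ Q)) ∧ (¬P ⊃ (¬P ∧ (¬Q ⊃ P))))) = min(0, 1) = 0
(¬P ∨ (¬¬((¬R ∧ ¬Q) ∧ ¬P) ∧ ¬¬((R ∨ (R ⊃ Q)) ∧ (¬P ⊃ (¬P ∧ (¬Q ⊃ P)))))) = max(0, 0) = 0
¬R: Gödel ¬ of 0.48 = 0 (operand ≠ 0)
¬P: Gödel ¬ of 0.44 = 0 (operand ≠ 0)
(¬R ∧ ¬P) = min(0, 0) = 0
((¬P ∨ (¬¬((¬R ∧ ¬Q) ∧ ¬P) ∧ ¬¬((R ∨ (R ⊃ Q)) ∧ (¬P ⊃ (¬P ∧ (¬Q ⊃ P)))))) ∧ (¬R ∧ ¬P)) = min(0, 0) = 0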